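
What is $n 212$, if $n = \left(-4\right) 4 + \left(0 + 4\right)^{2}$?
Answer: $0$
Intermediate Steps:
$n = 0$ ($n = -16 + 4^{2} = -16 + 16 = 0$)
$n 212 = 0 \cdot 212 = 0$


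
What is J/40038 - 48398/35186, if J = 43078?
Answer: -105504154/352194267 ≈ -0.29956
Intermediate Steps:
J/40038 - 48398/35186 = 43078/40038 - 48398/35186 = 43078*(1/40038) - 48398*1/35186 = 21539/20019 - 24199/17593 = -105504154/352194267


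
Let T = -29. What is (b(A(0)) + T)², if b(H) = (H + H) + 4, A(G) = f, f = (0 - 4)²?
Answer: 49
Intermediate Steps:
f = 16 (f = (-4)² = 16)
A(G) = 16
b(H) = 4 + 2*H (b(H) = 2*H + 4 = 4 + 2*H)
(b(A(0)) + T)² = ((4 + 2*16) - 29)² = ((4 + 32) - 29)² = (36 - 29)² = 7² = 49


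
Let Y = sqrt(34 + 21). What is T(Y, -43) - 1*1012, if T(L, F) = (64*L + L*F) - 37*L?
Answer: -1012 - 16*sqrt(55) ≈ -1130.7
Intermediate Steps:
Y = sqrt(55) ≈ 7.4162
T(L, F) = 27*L + F*L (T(L, F) = (64*L + F*L) - 37*L = 27*L + F*L)
T(Y, -43) - 1*1012 = sqrt(55)*(27 - 43) - 1*1012 = sqrt(55)*(-16) - 1012 = -16*sqrt(55) - 1012 = -1012 - 16*sqrt(55)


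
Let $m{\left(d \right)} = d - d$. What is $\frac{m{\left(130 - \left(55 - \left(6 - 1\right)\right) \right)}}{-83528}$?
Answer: $0$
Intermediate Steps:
$m{\left(d \right)} = 0$
$\frac{m{\left(130 - \left(55 - \left(6 - 1\right)\right) \right)}}{-83528} = \frac{0}{-83528} = 0 \left(- \frac{1}{83528}\right) = 0$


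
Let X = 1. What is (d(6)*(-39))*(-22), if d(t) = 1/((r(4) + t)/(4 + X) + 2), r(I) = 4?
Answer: 429/2 ≈ 214.50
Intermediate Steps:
d(t) = 1/(14/5 + t/5) (d(t) = 1/((4 + t)/(4 + 1) + 2) = 1/((4 + t)/5 + 2) = 1/((4 + t)*(⅕) + 2) = 1/((⅘ + t/5) + 2) = 1/(14/5 + t/5))
(d(6)*(-39))*(-22) = ((5/(14 + 6))*(-39))*(-22) = ((5/20)*(-39))*(-22) = ((5*(1/20))*(-39))*(-22) = ((¼)*(-39))*(-22) = -39/4*(-22) = 429/2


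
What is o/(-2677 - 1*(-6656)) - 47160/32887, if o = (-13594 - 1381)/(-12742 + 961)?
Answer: -2210207926015/1541630711313 ≈ -1.4337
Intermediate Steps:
o = 14975/11781 (o = -14975/(-11781) = -14975*(-1/11781) = 14975/11781 ≈ 1.2711)
o/(-2677 - 1*(-6656)) - 47160/32887 = 14975/(11781*(-2677 - 1*(-6656))) - 47160/32887 = 14975/(11781*(-2677 + 6656)) - 47160*1/32887 = (14975/11781)/3979 - 47160/32887 = (14975/11781)*(1/3979) - 47160/32887 = 14975/46876599 - 47160/32887 = -2210207926015/1541630711313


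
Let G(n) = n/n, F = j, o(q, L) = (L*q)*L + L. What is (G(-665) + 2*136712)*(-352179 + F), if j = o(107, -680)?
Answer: 13431713567925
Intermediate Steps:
o(q, L) = L + q*L² (o(q, L) = q*L² + L = L + q*L²)
j = 49476120 (j = -680*(1 - 680*107) = -680*(1 - 72760) = -680*(-72759) = 49476120)
F = 49476120
G(n) = 1
(G(-665) + 2*136712)*(-352179 + F) = (1 + 2*136712)*(-352179 + 49476120) = (1 + 273424)*49123941 = 273425*49123941 = 13431713567925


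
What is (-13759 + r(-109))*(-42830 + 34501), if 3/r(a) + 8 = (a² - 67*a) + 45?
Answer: 734233933048/6407 ≈ 1.1460e+8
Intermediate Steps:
r(a) = 3/(37 + a² - 67*a) (r(a) = 3/(-8 + ((a² - 67*a) + 45)) = 3/(-8 + (45 + a² - 67*a)) = 3/(37 + a² - 67*a))
(-13759 + r(-109))*(-42830 + 34501) = (-13759 + 3/(37 + (-109)² - 67*(-109)))*(-42830 + 34501) = (-13759 + 3/(37 + 11881 + 7303))*(-8329) = (-13759 + 3/19221)*(-8329) = (-13759 + 3*(1/19221))*(-8329) = (-13759 + 1/6407)*(-8329) = -88153912/6407*(-8329) = 734233933048/6407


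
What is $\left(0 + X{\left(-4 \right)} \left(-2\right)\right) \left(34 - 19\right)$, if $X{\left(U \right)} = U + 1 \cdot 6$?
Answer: $-60$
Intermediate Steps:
$X{\left(U \right)} = 6 + U$ ($X{\left(U \right)} = U + 6 = 6 + U$)
$\left(0 + X{\left(-4 \right)} \left(-2\right)\right) \left(34 - 19\right) = \left(0 + \left(6 - 4\right) \left(-2\right)\right) \left(34 - 19\right) = \left(0 + 2 \left(-2\right)\right) 15 = \left(0 - 4\right) 15 = \left(-4\right) 15 = -60$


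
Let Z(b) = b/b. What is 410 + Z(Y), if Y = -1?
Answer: 411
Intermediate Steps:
Z(b) = 1
410 + Z(Y) = 410 + 1 = 411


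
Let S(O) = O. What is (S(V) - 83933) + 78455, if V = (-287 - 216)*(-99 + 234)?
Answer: -73383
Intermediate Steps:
V = -67905 (V = -503*135 = -67905)
(S(V) - 83933) + 78455 = (-67905 - 83933) + 78455 = -151838 + 78455 = -73383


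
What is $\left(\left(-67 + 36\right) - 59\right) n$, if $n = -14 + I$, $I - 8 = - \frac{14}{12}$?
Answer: $645$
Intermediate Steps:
$I = \frac{41}{6}$ ($I = 8 - \frac{14}{12} = 8 - \frac{7}{6} = \frac{41}{6} \approx 6.8333$)
$n = - \frac{43}{6}$ ($n = -14 + \frac{41}{6} = - \frac{43}{6} \approx -7.1667$)
$\left(\left(-67 + 36\right) - 59\right) n = \left(\left(-67 + 36\right) - 59\right) \left(- \frac{43}{6}\right) = \left(-31 - 59\right) \left(- \frac{43}{6}\right) = \left(-90\right) \left(- \frac{43}{6}\right) = 645$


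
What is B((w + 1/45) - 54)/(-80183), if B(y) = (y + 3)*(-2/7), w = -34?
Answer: -7648/25257645 ≈ -0.00030280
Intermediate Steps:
B(y) = -6/7 - 2*y/7 (B(y) = (3 + y)*(-2*⅐) = (3 + y)*(-2/7) = -6/7 - 2*y/7)
B((w + 1/45) - 54)/(-80183) = (-6/7 - 2*((-34 + 1/45) - 54)/7)/(-80183) = (-6/7 - 2*((-34 + 1/45) - 54)/7)*(-1/80183) = (-6/7 - 2*(-1529/45 - 54)/7)*(-1/80183) = (-6/7 - 2/7*(-3959/45))*(-1/80183) = (-6/7 + 7918/315)*(-1/80183) = (7648/315)*(-1/80183) = -7648/25257645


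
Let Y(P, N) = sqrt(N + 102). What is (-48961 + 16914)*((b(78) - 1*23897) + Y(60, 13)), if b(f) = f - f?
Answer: 765827159 - 32047*sqrt(115) ≈ 7.6548e+8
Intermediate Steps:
Y(P, N) = sqrt(102 + N)
b(f) = 0
(-48961 + 16914)*((b(78) - 1*23897) + Y(60, 13)) = (-48961 + 16914)*((0 - 1*23897) + sqrt(102 + 13)) = -32047*((0 - 23897) + sqrt(115)) = -32047*(-23897 + sqrt(115)) = 765827159 - 32047*sqrt(115)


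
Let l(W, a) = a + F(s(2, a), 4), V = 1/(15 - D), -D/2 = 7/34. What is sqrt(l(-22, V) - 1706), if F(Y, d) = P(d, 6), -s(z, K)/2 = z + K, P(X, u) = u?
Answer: 3*I*sqrt(12965594)/262 ≈ 41.23*I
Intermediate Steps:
s(z, K) = -2*K - 2*z (s(z, K) = -2*(z + K) = -2*(K + z) = -2*K - 2*z)
D = -7/17 (D = -14/34 = -2*7/34 = -7/17 ≈ -0.41176)
F(Y, d) = 6
V = 17/262 (V = 1/(15 - 1*(-7/17)) = 1/(15 + 7/17) = 1/(262/17) = 17/262 ≈ 0.064885)
l(W, a) = 6 + a (l(W, a) = a + 6 = 6 + a)
sqrt(l(-22, V) - 1706) = sqrt((6 + 17/262) - 1706) = sqrt(1589/262 - 1706) = sqrt(-445383/262) = 3*I*sqrt(12965594)/262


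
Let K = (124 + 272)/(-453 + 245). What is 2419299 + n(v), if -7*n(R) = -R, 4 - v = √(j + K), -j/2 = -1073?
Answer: 16935097/7 - √1449409/182 ≈ 2.4193e+6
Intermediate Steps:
j = 2146 (j = -2*(-1073) = 2146)
K = -99/52 (K = 396/(-208) = 396*(-1/208) = -99/52 ≈ -1.9038)
v = 4 - √1449409/26 (v = 4 - √(2146 - 99/52) = 4 - √(111493/52) = 4 - √1449409/26 ≈ -42.304)
n(R) = R/7 (n(R) = -(-1)*R/7 = R/7)
2419299 + n(v) = 2419299 + (4 - √1449409/26)/7 = 2419299 + (4/7 - √1449409/182) = 16935097/7 - √1449409/182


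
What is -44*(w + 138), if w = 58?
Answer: -8624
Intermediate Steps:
-44*(w + 138) = -44*(58 + 138) = -44*196 = -8624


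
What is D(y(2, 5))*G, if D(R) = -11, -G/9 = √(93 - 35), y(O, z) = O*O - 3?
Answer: 99*√58 ≈ 753.96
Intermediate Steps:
y(O, z) = -3 + O² (y(O, z) = O² - 3 = -3 + O²)
G = -9*√58 (G = -9*√(93 - 35) = -9*√58 ≈ -68.542)
D(y(2, 5))*G = -(-99)*√58 = 99*√58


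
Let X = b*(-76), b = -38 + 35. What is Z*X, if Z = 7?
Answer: 1596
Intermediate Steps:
b = -3
X = 228 (X = -3*(-76) = 228)
Z*X = 7*228 = 1596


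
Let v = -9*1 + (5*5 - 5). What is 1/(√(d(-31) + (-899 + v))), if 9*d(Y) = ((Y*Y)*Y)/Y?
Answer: -3*I*√7031/7031 ≈ -0.035778*I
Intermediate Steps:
v = 11 (v = -9 + (25 - 5) = -9 + 20 = 11)
d(Y) = Y²/9 (d(Y) = (((Y*Y)*Y)/Y)/9 = ((Y²*Y)/Y)/9 = (Y³/Y)/9 = Y²/9)
1/(√(d(-31) + (-899 + v))) = 1/(√((⅑)*(-31)² + (-899 + 11))) = 1/(√((⅑)*961 - 888)) = 1/(√(961/9 - 888)) = 1/(√(-7031/9)) = 1/(I*√7031/3) = -3*I*√7031/7031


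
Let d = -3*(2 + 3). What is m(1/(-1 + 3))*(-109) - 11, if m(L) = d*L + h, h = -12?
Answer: 4229/2 ≈ 2114.5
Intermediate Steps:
d = -15 (d = -3*5 = -15)
m(L) = -12 - 15*L (m(L) = -15*L - 12 = -12 - 15*L)
m(1/(-1 + 3))*(-109) - 11 = (-12 - 15/(-1 + 3))*(-109) - 11 = (-12 - 15/2)*(-109) - 11 = -39/2*(-109) - 11 = 4251/2 - 11 = 4229/2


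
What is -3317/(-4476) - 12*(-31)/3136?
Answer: 754199/877296 ≈ 0.85969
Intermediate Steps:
-3317/(-4476) - 12*(-31)/3136 = -3317*(-1/4476) + 372*(1/3136) = 3317/4476 + 93/784 = 754199/877296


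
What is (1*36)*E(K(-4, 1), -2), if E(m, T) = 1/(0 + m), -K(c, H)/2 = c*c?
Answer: -9/8 ≈ -1.1250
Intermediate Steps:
K(c, H) = -2*c**2 (K(c, H) = -2*c*c = -2*c**2)
E(m, T) = 1/m
(1*36)*E(K(-4, 1), -2) = (1*36)/((-2*(-4)**2)) = 36/((-2*16)) = 36/(-32) = 36*(-1/32) = -9/8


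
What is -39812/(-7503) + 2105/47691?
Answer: 638155969/119275191 ≈ 5.3503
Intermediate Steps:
-39812/(-7503) + 2105/47691 = -39812*(-1/7503) + 2105*(1/47691) = 39812/7503 + 2105/47691 = 638155969/119275191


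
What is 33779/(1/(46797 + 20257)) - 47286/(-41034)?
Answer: 15490451722255/6839 ≈ 2.2650e+9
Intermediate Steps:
33779/(1/(46797 + 20257)) - 47286/(-41034) = 33779/(1/67054) - 47286*(-1/41034) = 33779/(1/67054) + 7881/6839 = 33779*67054 + 7881/6839 = 2265017066 + 7881/6839 = 15490451722255/6839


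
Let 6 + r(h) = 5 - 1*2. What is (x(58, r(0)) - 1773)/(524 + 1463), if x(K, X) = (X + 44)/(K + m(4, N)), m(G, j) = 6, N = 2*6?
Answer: -113431/127168 ≈ -0.89198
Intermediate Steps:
N = 12
r(h) = -3 (r(h) = -6 + (5 - 1*2) = -6 + (5 - 2) = -6 + 3 = -3)
x(K, X) = (44 + X)/(6 + K) (x(K, X) = (X + 44)/(K + 6) = (44 + X)/(6 + K))
(x(58, r(0)) - 1773)/(524 + 1463) = ((44 - 3)/(6 + 58) - 1773)/(524 + 1463) = (41/64 - 1773)/1987 = ((1/64)*41 - 1773)*(1/1987) = (41/64 - 1773)*(1/1987) = -113431/64*1/1987 = -113431/127168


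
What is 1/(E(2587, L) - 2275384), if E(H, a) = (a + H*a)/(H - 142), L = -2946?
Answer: -815/1856979376 ≈ -4.3888e-7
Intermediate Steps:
E(H, a) = (a + H*a)/(-142 + H)
1/(E(2587, L) - 2275384) = 1/(-2946*(1 + 2587)/(-142 + 2587) - 2275384) = 1/(-2946*2588/2445 - 2275384) = 1/(-2946*1/2445*2588 - 2275384) = 1/(-2541416/815 - 2275384) = 1/(-1856979376/815) = -815/1856979376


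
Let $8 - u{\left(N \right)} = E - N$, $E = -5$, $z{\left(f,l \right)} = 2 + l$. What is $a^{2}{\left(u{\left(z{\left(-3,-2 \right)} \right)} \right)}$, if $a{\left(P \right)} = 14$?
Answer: $196$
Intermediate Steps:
$u{\left(N \right)} = 13 + N$ ($u{\left(N \right)} = 8 - \left(-5 - N\right) = 8 + \left(5 + N\right) = 13 + N$)
$a^{2}{\left(u{\left(z{\left(-3,-2 \right)} \right)} \right)} = 14^{2} = 196$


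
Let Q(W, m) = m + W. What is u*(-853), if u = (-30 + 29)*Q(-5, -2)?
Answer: -5971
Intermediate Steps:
Q(W, m) = W + m
u = 7 (u = (-30 + 29)*(-5 - 2) = -1*(-7) = 7)
u*(-853) = 7*(-853) = -5971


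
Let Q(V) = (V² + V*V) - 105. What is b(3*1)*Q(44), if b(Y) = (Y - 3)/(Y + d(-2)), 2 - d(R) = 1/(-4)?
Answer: 0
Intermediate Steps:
d(R) = 9/4 (d(R) = 2 - 1/(-4) = 2 - 1*(-¼) = 2 + ¼ = 9/4)
b(Y) = (-3 + Y)/(9/4 + Y) (b(Y) = (Y - 3)/(Y + 9/4) = (-3 + Y)/(9/4 + Y))
Q(V) = -105 + 2*V² (Q(V) = (V² + V²) - 105 = 2*V² - 105 = -105 + 2*V²)
b(3*1)*Q(44) = (4*(-3 + 3*1)/(9 + 4*(3*1)))*(-105 + 2*44²) = (4*(-3 + 3)/(9 + 4*3))*(-105 + 2*1936) = (4*0/(9 + 12))*(-105 + 3872) = (4*0/21)*3767 = (4*(1/21)*0)*3767 = 0*3767 = 0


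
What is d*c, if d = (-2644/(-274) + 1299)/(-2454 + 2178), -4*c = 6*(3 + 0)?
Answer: 23385/1096 ≈ 21.337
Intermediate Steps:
c = -9/2 (c = -3*(3 + 0)/2 = -3*3/2 = -¼*18 = -9/2 ≈ -4.5000)
d = -7795/1644 (d = (-2644*(-1/274) + 1299)/(-276) = (1322/137 + 1299)*(-1/276) = (179285/137)*(-1/276) = -7795/1644 ≈ -4.7415)
d*c = -7795/1644*(-9/2) = 23385/1096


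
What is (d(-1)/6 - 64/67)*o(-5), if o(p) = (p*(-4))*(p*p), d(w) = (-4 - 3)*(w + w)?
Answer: 138500/201 ≈ 689.05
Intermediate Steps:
d(w) = -14*w
o(p) = -4*p³ (o(p) = (-4*p)*p² = -4*p³)
(d(-1)/6 - 64/67)*o(-5) = (-14*(-1)/6 - 64/67)*(-4*(-5)³) = (14*(⅙) - 64*1/67)*(-4*(-125)) = (7/3 - 64/67)*500 = (277/201)*500 = 138500/201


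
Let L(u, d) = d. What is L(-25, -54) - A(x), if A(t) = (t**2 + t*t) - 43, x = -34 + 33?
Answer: -13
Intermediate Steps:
x = -1
A(t) = -43 + 2*t**2 (A(t) = (t**2 + t**2) - 43 = 2*t**2 - 43 = -43 + 2*t**2)
L(-25, -54) - A(x) = -54 - (-43 + 2*(-1)**2) = -54 - (-43 + 2*1) = -54 - (-43 + 2) = -54 - 1*(-41) = -54 + 41 = -13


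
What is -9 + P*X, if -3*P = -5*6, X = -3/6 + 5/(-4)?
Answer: -53/2 ≈ -26.500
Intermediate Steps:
X = -7/4 (X = -3*1/6 + 5*(-1/4) = -1/2 - 5/4 = -7/4 ≈ -1.7500)
P = 10 (P = -(-5)*6/3 = -1/3*(-30) = 10)
-9 + P*X = -9 + 10*(-7/4) = -9 - 35/2 = -53/2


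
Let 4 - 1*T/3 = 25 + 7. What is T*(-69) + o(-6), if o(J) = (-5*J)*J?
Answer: 5616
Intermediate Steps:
T = -84 (T = 12 - 3*(25 + 7) = 12 - 3*32 = 12 - 96 = -84)
o(J) = -5*J²
T*(-69) + o(-6) = -84*(-69) - 5*(-6)² = 5796 - 5*36 = 5796 - 180 = 5616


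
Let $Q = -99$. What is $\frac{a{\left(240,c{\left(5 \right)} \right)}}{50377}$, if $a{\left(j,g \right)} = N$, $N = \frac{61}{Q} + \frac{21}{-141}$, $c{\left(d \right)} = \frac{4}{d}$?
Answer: $- \frac{3560}{234404181} \approx -1.5187 \cdot 10^{-5}$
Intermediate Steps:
$N = - \frac{3560}{4653}$ ($N = \frac{61}{-99} + \frac{21}{-141} = 61 \left(- \frac{1}{99}\right) + 21 \left(- \frac{1}{141}\right) = - \frac{61}{99} - \frac{7}{47} = - \frac{3560}{4653} \approx -0.7651$)
$a{\left(j,g \right)} = - \frac{3560}{4653}$
$\frac{a{\left(240,c{\left(5 \right)} \right)}}{50377} = - \frac{3560}{4653 \cdot 50377} = \left(- \frac{3560}{4653}\right) \frac{1}{50377} = - \frac{3560}{234404181}$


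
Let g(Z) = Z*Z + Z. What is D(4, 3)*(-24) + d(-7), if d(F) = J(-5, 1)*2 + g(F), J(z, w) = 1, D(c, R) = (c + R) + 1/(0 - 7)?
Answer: -844/7 ≈ -120.57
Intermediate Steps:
D(c, R) = -⅐ + R + c (D(c, R) = (R + c) + 1/(-7) = (R + c) - ⅐ = -⅐ + R + c)
g(Z) = Z + Z² (g(Z) = Z² + Z = Z + Z²)
d(F) = 2 + F*(1 + F) (d(F) = 1*2 + F*(1 + F) = 2 + F*(1 + F))
D(4, 3)*(-24) + d(-7) = (-⅐ + 3 + 4)*(-24) + (2 - 7*(1 - 7)) = (48/7)*(-24) + (2 - 7*(-6)) = -1152/7 + (2 + 42) = -1152/7 + 44 = -844/7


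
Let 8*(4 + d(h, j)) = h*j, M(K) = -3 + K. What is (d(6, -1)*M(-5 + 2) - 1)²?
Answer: 3025/4 ≈ 756.25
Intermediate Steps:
d(h, j) = -4 + h*j/8 (d(h, j) = -4 + (h*j)/8 = -4 + h*j/8)
(d(6, -1)*M(-5 + 2) - 1)² = ((-4 + (⅛)*6*(-1))*(-3 + (-5 + 2)) - 1)² = ((-4 - ¾)*(-3 - 3) - 1)² = (-19/4*(-6) - 1)² = (57/2 - 1)² = (55/2)² = 3025/4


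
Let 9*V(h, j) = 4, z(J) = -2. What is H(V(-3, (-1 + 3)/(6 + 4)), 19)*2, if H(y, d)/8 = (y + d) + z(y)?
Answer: 2512/9 ≈ 279.11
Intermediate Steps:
V(h, j) = 4/9 (V(h, j) = (⅑)*4 = 4/9)
H(y, d) = -16 + 8*d + 8*y (H(y, d) = 8*((y + d) - 2) = 8*((d + y) - 2) = 8*(-2 + d + y) = -16 + 8*d + 8*y)
H(V(-3, (-1 + 3)/(6 + 4)), 19)*2 = (-16 + 8*19 + 8*(4/9))*2 = (-16 + 152 + 32/9)*2 = (1256/9)*2 = 2512/9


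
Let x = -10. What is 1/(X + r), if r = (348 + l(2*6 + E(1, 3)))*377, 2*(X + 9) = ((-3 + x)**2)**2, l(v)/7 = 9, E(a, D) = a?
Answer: 2/338437 ≈ 5.9095e-6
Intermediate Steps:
l(v) = 63 (l(v) = 7*9 = 63)
X = 28543/2 (X = -9 + ((-3 - 10)**2)**2/2 = -9 + ((-13)**2)**2/2 = -9 + (1/2)*169**2 = -9 + (1/2)*28561 = -9 + 28561/2 = 28543/2 ≈ 14272.)
r = 154947 (r = (348 + 63)*377 = 411*377 = 154947)
1/(X + r) = 1/(28543/2 + 154947) = 1/(338437/2) = 2/338437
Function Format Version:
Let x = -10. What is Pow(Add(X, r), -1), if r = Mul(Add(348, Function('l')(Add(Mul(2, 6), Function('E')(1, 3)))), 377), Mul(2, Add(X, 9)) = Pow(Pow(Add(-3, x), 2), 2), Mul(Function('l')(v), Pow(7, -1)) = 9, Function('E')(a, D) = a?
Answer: Rational(2, 338437) ≈ 5.9095e-6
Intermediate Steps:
Function('l')(v) = 63 (Function('l')(v) = Mul(7, 9) = 63)
X = Rational(28543, 2) (X = Add(-9, Mul(Rational(1, 2), Pow(Pow(Add(-3, -10), 2), 2))) = Add(-9, Mul(Rational(1, 2), Pow(Pow(-13, 2), 2))) = Add(-9, Mul(Rational(1, 2), Pow(169, 2))) = Add(-9, Mul(Rational(1, 2), 28561)) = Add(-9, Rational(28561, 2)) = Rational(28543, 2) ≈ 14272.)
r = 154947 (r = Mul(Add(348, 63), 377) = Mul(411, 377) = 154947)
Pow(Add(X, r), -1) = Pow(Add(Rational(28543, 2), 154947), -1) = Pow(Rational(338437, 2), -1) = Rational(2, 338437)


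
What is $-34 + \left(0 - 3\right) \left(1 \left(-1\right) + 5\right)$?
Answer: $-46$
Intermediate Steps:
$-34 + \left(0 - 3\right) \left(1 \left(-1\right) + 5\right) = -34 - 3 \left(-1 + 5\right) = -34 - 12 = -46$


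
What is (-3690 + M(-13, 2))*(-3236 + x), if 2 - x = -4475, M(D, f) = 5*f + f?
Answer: -4564398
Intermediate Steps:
M(D, f) = 6*f
x = 4477 (x = 2 - 1*(-4475) = 2 + 4475 = 4477)
(-3690 + M(-13, 2))*(-3236 + x) = (-3690 + 6*2)*(-3236 + 4477) = (-3690 + 12)*1241 = -3678*1241 = -4564398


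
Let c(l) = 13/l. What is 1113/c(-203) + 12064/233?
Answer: -52486955/3029 ≈ -17328.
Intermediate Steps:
1113/c(-203) + 12064/233 = 1113/((13/(-203))) + 12064/233 = 1113/((13*(-1/203))) + 12064*(1/233) = 1113/(-13/203) + 12064/233 = 1113*(-203/13) + 12064/233 = -225939/13 + 12064/233 = -52486955/3029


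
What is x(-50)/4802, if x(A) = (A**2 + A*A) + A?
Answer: 2475/2401 ≈ 1.0308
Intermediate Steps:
x(A) = A + 2*A**2 (x(A) = (A**2 + A**2) + A = 2*A**2 + A = A + 2*A**2)
x(-50)/4802 = -50*(1 + 2*(-50))/4802 = -50*(1 - 100)*(1/4802) = -50*(-99)*(1/4802) = 4950*(1/4802) = 2475/2401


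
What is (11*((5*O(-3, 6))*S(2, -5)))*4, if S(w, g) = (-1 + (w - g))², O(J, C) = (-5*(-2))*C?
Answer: 475200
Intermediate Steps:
O(J, C) = 10*C
S(w, g) = (-1 + w - g)²
(11*((5*O(-3, 6))*S(2, -5)))*4 = (11*((5*(10*6))*(1 - 5 - 1*2)²))*4 = (11*((5*60)*(1 - 5 - 2)²))*4 = (11*(300*(-6)²))*4 = (11*(300*36))*4 = (11*10800)*4 = 118800*4 = 475200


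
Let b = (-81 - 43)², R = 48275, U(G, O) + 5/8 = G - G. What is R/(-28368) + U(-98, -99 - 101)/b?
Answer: -371147065/218093184 ≈ -1.7018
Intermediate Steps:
U(G, O) = -5/8 (U(G, O) = -5/8 + (G - G) = -5/8 + 0 = -5/8)
b = 15376 (b = (-124)² = 15376)
R/(-28368) + U(-98, -99 - 101)/b = 48275/(-28368) - 5/8/15376 = 48275*(-1/28368) - 5/8*1/15376 = -48275/28368 - 5/123008 = -371147065/218093184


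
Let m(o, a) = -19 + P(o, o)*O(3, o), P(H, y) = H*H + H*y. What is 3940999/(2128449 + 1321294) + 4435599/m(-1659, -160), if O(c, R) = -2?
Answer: 28085344952800/37978714000249 ≈ 0.73950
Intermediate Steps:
P(H, y) = H² + H*y
m(o, a) = -19 - 4*o² (m(o, a) = -19 + (o*(o + o))*(-2) = -19 + (o*(2*o))*(-2) = -19 + (2*o²)*(-2) = -19 - 4*o²)
3940999/(2128449 + 1321294) + 4435599/m(-1659, -160) = 3940999/(2128449 + 1321294) + 4435599/(-19 - 4*(-1659)²) = 3940999/3449743 + 4435599/(-19 - 4*2752281) = 3940999*(1/3449743) + 4435599/(-19 - 11009124) = 3940999/3449743 + 4435599/(-11009143) = 3940999/3449743 + 4435599*(-1/11009143) = 3940999/3449743 - 4435599/11009143 = 28085344952800/37978714000249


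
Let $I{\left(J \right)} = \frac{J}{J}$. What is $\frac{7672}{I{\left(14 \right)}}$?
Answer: $7672$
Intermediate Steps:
$I{\left(J \right)} = 1$
$\frac{7672}{I{\left(14 \right)}} = \frac{7672}{1} = 7672 \cdot 1 = 7672$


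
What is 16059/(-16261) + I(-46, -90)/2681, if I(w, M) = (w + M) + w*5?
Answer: -69315/61663 ≈ -1.1241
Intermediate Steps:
I(w, M) = M + 6*w (I(w, M) = (M + w) + 5*w = M + 6*w)
16059/(-16261) + I(-46, -90)/2681 = 16059/(-16261) + (-90 + 6*(-46))/2681 = 16059*(-1/16261) + (-90 - 276)*(1/2681) = -159/161 - 366*1/2681 = -159/161 - 366/2681 = -69315/61663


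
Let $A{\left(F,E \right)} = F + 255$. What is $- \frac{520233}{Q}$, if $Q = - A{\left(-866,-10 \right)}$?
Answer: $- \frac{520233}{611} \approx -851.45$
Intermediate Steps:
$A{\left(F,E \right)} = 255 + F$
$Q = 611$ ($Q = - (255 - 866) = \left(-1\right) \left(-611\right) = 611$)
$- \frac{520233}{Q} = - \frac{520233}{611}$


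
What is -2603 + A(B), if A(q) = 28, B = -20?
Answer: -2575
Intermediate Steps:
-2603 + A(B) = -2603 + 28 = -2575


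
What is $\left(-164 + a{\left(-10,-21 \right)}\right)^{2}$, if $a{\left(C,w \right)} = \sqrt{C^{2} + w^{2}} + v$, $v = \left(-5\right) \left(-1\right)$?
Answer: $\left(159 - \sqrt{541}\right)^{2} \approx 18426.0$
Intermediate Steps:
$v = 5$
$a{\left(C,w \right)} = 5 + \sqrt{C^{2} + w^{2}}$ ($a{\left(C,w \right)} = \sqrt{C^{2} + w^{2}} + 5 = 5 + \sqrt{C^{2} + w^{2}}$)
$\left(-164 + a{\left(-10,-21 \right)}\right)^{2} = \left(-164 + \left(5 + \sqrt{\left(-10\right)^{2} + \left(-21\right)^{2}}\right)\right)^{2} = \left(-164 + \left(5 + \sqrt{100 + 441}\right)\right)^{2} = \left(-164 + \left(5 + \sqrt{541}\right)\right)^{2} = \left(-159 + \sqrt{541}\right)^{2}$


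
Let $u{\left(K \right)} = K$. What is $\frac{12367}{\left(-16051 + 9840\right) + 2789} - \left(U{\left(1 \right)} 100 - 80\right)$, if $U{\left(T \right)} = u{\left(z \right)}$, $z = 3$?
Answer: $- \frac{765207}{3422} \approx -223.61$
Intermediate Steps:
$U{\left(T \right)} = 3$
$\frac{12367}{\left(-16051 + 9840\right) + 2789} - \left(U{\left(1 \right)} 100 - 80\right) = \frac{12367}{\left(-16051 + 9840\right) + 2789} - \left(3 \cdot 100 - 80\right) = \frac{12367}{-6211 + 2789} - \left(300 - 80\right) = \frac{12367}{-3422} - 220 = 12367 \left(- \frac{1}{3422}\right) - 220 = - \frac{12367}{3422} - 220 = - \frac{765207}{3422}$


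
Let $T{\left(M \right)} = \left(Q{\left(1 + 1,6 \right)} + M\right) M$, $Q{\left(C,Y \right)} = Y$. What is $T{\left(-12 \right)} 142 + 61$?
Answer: $10285$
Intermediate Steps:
$T{\left(M \right)} = M \left(6 + M\right)$ ($T{\left(M \right)} = \left(6 + M\right) M = M \left(6 + M\right)$)
$T{\left(-12 \right)} 142 + 61 = - 12 \left(6 - 12\right) 142 + 61 = \left(-12\right) \left(-6\right) 142 + 61 = 72 \cdot 142 + 61 = 10224 + 61 = 10285$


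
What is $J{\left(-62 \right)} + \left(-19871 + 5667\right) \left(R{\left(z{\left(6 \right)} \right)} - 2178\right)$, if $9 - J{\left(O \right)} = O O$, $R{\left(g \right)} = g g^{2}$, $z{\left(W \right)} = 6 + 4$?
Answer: $16728477$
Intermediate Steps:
$z{\left(W \right)} = 10$
$R{\left(g \right)} = g^{3}$
$J{\left(O \right)} = 9 - O^{2}$ ($J{\left(O \right)} = 9 - O O = 9 - O^{2}$)
$J{\left(-62 \right)} + \left(-19871 + 5667\right) \left(R{\left(z{\left(6 \right)} \right)} - 2178\right) = \left(9 - \left(-62\right)^{2}\right) + \left(-19871 + 5667\right) \left(10^{3} - 2178\right) = \left(9 - 3844\right) - 14204 \left(1000 - 2178\right) = \left(9 - 3844\right) - -16732312 = -3835 + 16732312 = 16728477$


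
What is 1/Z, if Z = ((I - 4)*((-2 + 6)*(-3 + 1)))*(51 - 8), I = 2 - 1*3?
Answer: 1/1720 ≈ 0.00058139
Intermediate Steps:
I = -1 (I = 2 - 3 = -1)
Z = 1720 (Z = ((-1 - 4)*((-2 + 6)*(-3 + 1)))*(51 - 8) = -20*(-2)*43 = -5*(-8)*43 = 40*43 = 1720)
1/Z = 1/1720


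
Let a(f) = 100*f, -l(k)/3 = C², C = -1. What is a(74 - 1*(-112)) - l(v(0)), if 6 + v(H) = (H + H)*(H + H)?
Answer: 18603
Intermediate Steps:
v(H) = -6 + 4*H² (v(H) = -6 + (H + H)*(H + H) = -6 + (2*H)*(2*H) = -6 + 4*H²)
l(k) = -3 (l(k) = -3*(-1)² = -3*1 = -3)
a(74 - 1*(-112)) - l(v(0)) = 100*(74 - 1*(-112)) - 1*(-3) = 100*(74 + 112) + 3 = 100*186 + 3 = 18600 + 3 = 18603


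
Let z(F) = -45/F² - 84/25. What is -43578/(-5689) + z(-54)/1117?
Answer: 394125127651/51472365300 ≈ 7.6570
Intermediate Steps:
z(F) = -84/25 - 45/F² (z(F) = -45/F² - 84*1/25 = -45/F² - 84/25 = -84/25 - 45/F²)
-43578/(-5689) + z(-54)/1117 = -43578/(-5689) + (-84/25 - 45/(-54)²)/1117 = -43578*(-1/5689) + (-84/25 - 45*1/2916)*(1/1117) = 43578/5689 + (-84/25 - 5/324)*(1/1117) = 43578/5689 - 27341/8100*1/1117 = 43578/5689 - 27341/9047700 = 394125127651/51472365300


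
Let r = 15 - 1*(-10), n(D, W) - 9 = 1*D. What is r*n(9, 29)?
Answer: 450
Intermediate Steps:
n(D, W) = 9 + D (n(D, W) = 9 + 1*D = 9 + D)
r = 25 (r = 15 + 10 = 25)
r*n(9, 29) = 25*(9 + 9) = 25*18 = 450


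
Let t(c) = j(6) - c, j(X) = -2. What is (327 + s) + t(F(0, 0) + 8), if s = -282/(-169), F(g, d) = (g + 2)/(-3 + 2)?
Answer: 54193/169 ≈ 320.67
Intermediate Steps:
F(g, d) = -2 - g (F(g, d) = (2 + g)/(-1) = (2 + g)*(-1) = -2 - g)
t(c) = -2 - c
s = 282/169 (s = -282*(-1/169) = 282/169 ≈ 1.6686)
(327 + s) + t(F(0, 0) + 8) = (327 + 282/169) + (-2 - ((-2 - 1*0) + 8)) = 55545/169 + (-2 - ((-2 + 0) + 8)) = 55545/169 + (-2 - (-2 + 8)) = 55545/169 + (-2 - 1*6) = 55545/169 + (-2 - 6) = 55545/169 - 8 = 54193/169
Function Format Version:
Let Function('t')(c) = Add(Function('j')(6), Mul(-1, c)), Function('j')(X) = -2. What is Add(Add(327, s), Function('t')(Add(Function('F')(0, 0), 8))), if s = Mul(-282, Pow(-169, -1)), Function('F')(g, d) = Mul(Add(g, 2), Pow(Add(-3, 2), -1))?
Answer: Rational(54193, 169) ≈ 320.67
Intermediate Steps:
Function('F')(g, d) = Add(-2, Mul(-1, g)) (Function('F')(g, d) = Mul(Add(2, g), Pow(-1, -1)) = Mul(Add(2, g), -1) = Add(-2, Mul(-1, g)))
Function('t')(c) = Add(-2, Mul(-1, c))
s = Rational(282, 169) (s = Mul(-282, Rational(-1, 169)) = Rational(282, 169) ≈ 1.6686)
Add(Add(327, s), Function('t')(Add(Function('F')(0, 0), 8))) = Add(Add(327, Rational(282, 169)), Add(-2, Mul(-1, Add(Add(-2, Mul(-1, 0)), 8)))) = Add(Rational(55545, 169), Add(-2, Mul(-1, Add(Add(-2, 0), 8)))) = Add(Rational(55545, 169), Add(-2, Mul(-1, Add(-2, 8)))) = Add(Rational(55545, 169), Add(-2, Mul(-1, 6))) = Add(Rational(55545, 169), Add(-2, -6)) = Add(Rational(55545, 169), -8) = Rational(54193, 169)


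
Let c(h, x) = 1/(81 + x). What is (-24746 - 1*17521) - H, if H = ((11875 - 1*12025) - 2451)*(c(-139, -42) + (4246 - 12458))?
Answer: -278220960/13 ≈ -2.1402e+7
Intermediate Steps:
H = 277671489/13 (H = ((11875 - 1*12025) - 2451)*(1/(81 - 42) + (4246 - 12458)) = ((11875 - 12025) - 2451)*(1/39 - 8212) = (-150 - 2451)*(1/39 - 8212) = -2601*(-320267/39) = 277671489/13 ≈ 2.1359e+7)
(-24746 - 1*17521) - H = (-24746 - 1*17521) - 1*277671489/13 = (-24746 - 17521) - 277671489/13 = -42267 - 277671489/13 = -278220960/13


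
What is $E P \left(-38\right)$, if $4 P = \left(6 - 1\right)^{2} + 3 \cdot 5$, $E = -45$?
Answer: $17100$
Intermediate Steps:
$P = 10$ ($P = \frac{\left(6 - 1\right)^{2} + 3 \cdot 5}{4} = \frac{5^{2} + 15}{4} = \frac{25 + 15}{4} = \frac{1}{4} \cdot 40 = 10$)
$E P \left(-38\right) = \left(-45\right) 10 \left(-38\right) = \left(-450\right) \left(-38\right) = 17100$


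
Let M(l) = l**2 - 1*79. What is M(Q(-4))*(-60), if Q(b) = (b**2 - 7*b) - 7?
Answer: -77400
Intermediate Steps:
Q(b) = -7 + b**2 - 7*b
M(l) = -79 + l**2 (M(l) = l**2 - 79 = -79 + l**2)
M(Q(-4))*(-60) = (-79 + (-7 + (-4)**2 - 7*(-4))**2)*(-60) = (-79 + (-7 + 16 + 28)**2)*(-60) = (-79 + 37**2)*(-60) = (-79 + 1369)*(-60) = 1290*(-60) = -77400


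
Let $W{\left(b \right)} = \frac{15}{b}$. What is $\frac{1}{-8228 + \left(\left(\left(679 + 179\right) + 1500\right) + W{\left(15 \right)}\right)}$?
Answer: $- \frac{1}{5869} \approx -0.00017039$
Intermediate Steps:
$\frac{1}{-8228 + \left(\left(\left(679 + 179\right) + 1500\right) + W{\left(15 \right)}\right)} = \frac{1}{-8228 + \left(\left(\left(679 + 179\right) + 1500\right) + \frac{15}{15}\right)} = \frac{1}{-8228 + \left(\left(858 + 1500\right) + 15 \cdot \frac{1}{15}\right)} = \frac{1}{-8228 + \left(2358 + 1\right)} = \frac{1}{-8228 + 2359} = \frac{1}{-5869} = - \frac{1}{5869}$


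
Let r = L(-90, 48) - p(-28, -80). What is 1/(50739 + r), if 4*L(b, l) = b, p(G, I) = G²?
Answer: 2/99865 ≈ 2.0027e-5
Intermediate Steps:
L(b, l) = b/4
r = -1613/2 (r = (¼)*(-90) - 1*(-28)² = -45/2 - 1*784 = -45/2 - 784 = -1613/2 ≈ -806.50)
1/(50739 + r) = 1/(50739 - 1613/2) = 1/(99865/2) = 2/99865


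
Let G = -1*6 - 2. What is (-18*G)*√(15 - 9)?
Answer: 144*√6 ≈ 352.73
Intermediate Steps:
G = -8 (G = -6 - 2 = -8)
(-18*G)*√(15 - 9) = (-18*(-8))*√(15 - 9) = 144*√6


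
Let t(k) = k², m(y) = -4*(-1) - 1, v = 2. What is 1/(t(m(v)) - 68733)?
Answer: -1/68724 ≈ -1.4551e-5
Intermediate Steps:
m(y) = 3 (m(y) = 4 - 1 = 3)
1/(t(m(v)) - 68733) = 1/(3² - 68733) = 1/(9 - 68733) = 1/(-68724) = -1/68724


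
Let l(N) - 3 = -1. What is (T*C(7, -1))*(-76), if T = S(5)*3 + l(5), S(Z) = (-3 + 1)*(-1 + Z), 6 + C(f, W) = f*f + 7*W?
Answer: 60192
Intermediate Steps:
C(f, W) = -6 + f² + 7*W (C(f, W) = -6 + (f*f + 7*W) = -6 + (f² + 7*W) = -6 + f² + 7*W)
l(N) = 2 (l(N) = 3 - 1 = 2)
S(Z) = 2 - 2*Z (S(Z) = -2*(-1 + Z) = 2 - 2*Z)
T = -22 (T = (2 - 2*5)*3 + 2 = (2 - 10)*3 + 2 = -8*3 + 2 = -24 + 2 = -22)
(T*C(7, -1))*(-76) = -22*(-6 + 7² + 7*(-1))*(-76) = -22*(-6 + 49 - 7)*(-76) = -22*36*(-76) = -792*(-76) = 60192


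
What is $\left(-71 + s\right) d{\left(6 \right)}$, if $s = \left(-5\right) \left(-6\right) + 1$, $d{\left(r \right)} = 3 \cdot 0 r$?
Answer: $0$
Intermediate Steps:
$d{\left(r \right)} = 0$ ($d{\left(r \right)} = 0 r = 0$)
$s = 31$ ($s = 30 + 1 = 31$)
$\left(-71 + s\right) d{\left(6 \right)} = \left(-71 + 31\right) 0 = \left(-40\right) 0 = 0$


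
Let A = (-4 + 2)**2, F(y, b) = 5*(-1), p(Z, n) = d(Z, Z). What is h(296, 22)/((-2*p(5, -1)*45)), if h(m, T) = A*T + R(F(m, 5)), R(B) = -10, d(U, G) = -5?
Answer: 13/75 ≈ 0.17333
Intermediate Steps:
p(Z, n) = -5
F(y, b) = -5
A = 4 (A = (-2)**2 = 4)
h(m, T) = -10 + 4*T (h(m, T) = 4*T - 10 = -10 + 4*T)
h(296, 22)/((-2*p(5, -1)*45)) = (-10 + 4*22)/((-2*(-5)*45)) = (-10 + 88)/((10*45)) = 78/450 = 78*(1/450) = 13/75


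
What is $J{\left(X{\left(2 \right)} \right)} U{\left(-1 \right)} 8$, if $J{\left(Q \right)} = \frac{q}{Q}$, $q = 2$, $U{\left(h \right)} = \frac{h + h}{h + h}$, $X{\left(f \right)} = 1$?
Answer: $16$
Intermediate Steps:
$U{\left(h \right)} = 1$ ($U{\left(h \right)} = \frac{2 h}{2 h} = 2 h \frac{1}{2 h} = 1$)
$J{\left(Q \right)} = \frac{2}{Q}$
$J{\left(X{\left(2 \right)} \right)} U{\left(-1 \right)} 8 = \frac{2}{1} \cdot 1 \cdot 8 = 2 \cdot 1 \cdot 1 \cdot 8 = 2 \cdot 1 \cdot 8 = 2 \cdot 8 = 16$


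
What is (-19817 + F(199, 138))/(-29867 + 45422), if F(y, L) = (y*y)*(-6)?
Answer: -257423/15555 ≈ -16.549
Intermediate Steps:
F(y, L) = -6*y² (F(y, L) = y²*(-6) = -6*y²)
(-19817 + F(199, 138))/(-29867 + 45422) = (-19817 - 6*199²)/(-29867 + 45422) = (-19817 - 6*39601)/15555 = (-19817 - 237606)*(1/15555) = -257423*1/15555 = -257423/15555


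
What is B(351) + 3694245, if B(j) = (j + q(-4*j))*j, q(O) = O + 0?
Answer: 3324642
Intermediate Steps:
q(O) = O
B(j) = -3*j² (B(j) = (j - 4*j)*j = (-3*j)*j = -3*j²)
B(351) + 3694245 = -3*351² + 3694245 = -3*123201 + 3694245 = -369603 + 3694245 = 3324642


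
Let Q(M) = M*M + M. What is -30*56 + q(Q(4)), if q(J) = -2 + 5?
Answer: -1677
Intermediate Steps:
Q(M) = M + M² (Q(M) = M² + M = M + M²)
q(J) = 3
-30*56 + q(Q(4)) = -30*56 + 3 = -1680 + 3 = -1677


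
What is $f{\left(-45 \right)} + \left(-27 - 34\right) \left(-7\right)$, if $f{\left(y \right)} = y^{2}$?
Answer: $2452$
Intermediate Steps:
$f{\left(-45 \right)} + \left(-27 - 34\right) \left(-7\right) = \left(-45\right)^{2} + \left(-27 - 34\right) \left(-7\right) = 2025 - -427 = 2025 + 427 = 2452$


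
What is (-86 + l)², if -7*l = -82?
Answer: 270400/49 ≈ 5518.4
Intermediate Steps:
l = 82/7 (l = -⅐*(-82) = 82/7 ≈ 11.714)
(-86 + l)² = (-86 + 82/7)² = (-520/7)² = 270400/49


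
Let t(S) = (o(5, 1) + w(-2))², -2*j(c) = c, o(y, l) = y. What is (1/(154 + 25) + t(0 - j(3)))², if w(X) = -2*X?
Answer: 210250000/32041 ≈ 6561.9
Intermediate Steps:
j(c) = -c/2
t(S) = 81 (t(S) = (5 - 2*(-2))² = (5 + 4)² = 9² = 81)
(1/(154 + 25) + t(0 - j(3)))² = (1/(154 + 25) + 81)² = (1/179 + 81)² = (14500/179)² = 210250000/32041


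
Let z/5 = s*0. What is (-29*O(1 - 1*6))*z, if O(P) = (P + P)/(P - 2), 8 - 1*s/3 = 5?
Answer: 0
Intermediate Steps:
s = 9 (s = 24 - 3*5 = 24 - 15 = 9)
z = 0 (z = 5*(9*0) = 5*0 = 0)
O(P) = 2*P/(-2 + P) (O(P) = (2*P)/(-2 + P) = 2*P/(-2 + P))
(-29*O(1 - 1*6))*z = -58*(1 - 1*6)/(-2 + (1 - 1*6))*0 = -58*(1 - 6)/(-2 + (1 - 6))*0 = -58*(-5)/(-2 - 5)*0 = -58*(-5)/(-7)*0 = -58*(-5)*(-1)/7*0 = -29*10/7*0 = -290/7*0 = 0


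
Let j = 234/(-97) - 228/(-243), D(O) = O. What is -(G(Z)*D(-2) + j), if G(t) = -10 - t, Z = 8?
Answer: -271270/7857 ≈ -34.526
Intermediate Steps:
j = -11582/7857 (j = 234*(-1/97) - 228*(-1/243) = -234/97 + 76/81 = -11582/7857 ≈ -1.4741)
-(G(Z)*D(-2) + j) = -((-10 - 1*8)*(-2) - 11582/7857) = -((-10 - 8)*(-2) - 11582/7857) = -(-18*(-2) - 11582/7857) = -(36 - 11582/7857) = -1*271270/7857 = -271270/7857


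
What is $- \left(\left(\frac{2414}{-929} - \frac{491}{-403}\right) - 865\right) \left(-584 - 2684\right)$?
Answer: $- \frac{1060013244744}{374387} \approx -2.8313 \cdot 10^{6}$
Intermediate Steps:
$- \left(\left(\frac{2414}{-929} - \frac{491}{-403}\right) - 865\right) \left(-584 - 2684\right) = - \left(\left(2414 \left(- \frac{1}{929}\right) - - \frac{491}{403}\right) - 865\right) \left(-3268\right) = - \left(\left(- \frac{2414}{929} + \frac{491}{403}\right) - 865\right) \left(-3268\right) = - \left(- \frac{516703}{374387} - 865\right) \left(-3268\right) = - \frac{\left(-324361458\right) \left(-3268\right)}{374387} = \left(-1\right) \frac{1060013244744}{374387} = - \frac{1060013244744}{374387}$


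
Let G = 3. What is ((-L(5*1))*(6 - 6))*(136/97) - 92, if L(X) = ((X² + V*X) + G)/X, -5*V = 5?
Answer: -92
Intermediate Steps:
V = -1 (V = -⅕*5 = -1)
L(X) = (3 + X² - X)/X (L(X) = ((X² - X) + 3)/X = (3 + X² - X)/X)
((-L(5*1))*(6 - 6))*(136/97) - 92 = ((-(-1 + 5*1 + 3/((5*1))))*(6 - 6))*(136/97) - 92 = (-(-1 + 5 + 3/5)*0)*(136*(1/97)) - 92 = (-(-1 + 5 + 3*(⅕))*0)*(136/97) - 92 = (-(-1 + 5 + ⅗)*0)*(136/97) - 92 = (-1*23/5*0)*(136/97) - 92 = -23/5*0*(136/97) - 92 = 0*(136/97) - 92 = 0 - 92 = -92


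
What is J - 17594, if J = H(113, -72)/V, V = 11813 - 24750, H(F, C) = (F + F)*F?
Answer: -227639116/12937 ≈ -17596.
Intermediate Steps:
H(F, C) = 2*F**2 (H(F, C) = (2*F)*F = 2*F**2)
V = -12937
J = -25538/12937 (J = (2*113**2)/(-12937) = (2*12769)*(-1/12937) = 25538*(-1/12937) = -25538/12937 ≈ -1.9740)
J - 17594 = -25538/12937 - 17594 = -227639116/12937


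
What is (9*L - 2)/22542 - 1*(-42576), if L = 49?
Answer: 959748631/22542 ≈ 42576.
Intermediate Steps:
(9*L - 2)/22542 - 1*(-42576) = (9*49 - 2)/22542 - 1*(-42576) = (441 - 2)*(1/22542) + 42576 = 439*(1/22542) + 42576 = 439/22542 + 42576 = 959748631/22542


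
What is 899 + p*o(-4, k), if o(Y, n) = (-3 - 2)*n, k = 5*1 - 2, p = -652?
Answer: 10679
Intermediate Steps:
k = 3 (k = 5 - 2 = 3)
o(Y, n) = -5*n
899 + p*o(-4, k) = 899 - (-3260)*3 = 899 - 652*(-15) = 899 + 9780 = 10679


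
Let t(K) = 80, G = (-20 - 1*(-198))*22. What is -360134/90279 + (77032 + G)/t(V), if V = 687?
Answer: 1819773443/1805580 ≈ 1007.9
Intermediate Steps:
G = 3916 (G = (-20 + 198)*22 = 178*22 = 3916)
-360134/90279 + (77032 + G)/t(V) = -360134/90279 + (77032 + 3916)/80 = -360134*1/90279 + 80948*(1/80) = -360134/90279 + 20237/20 = 1819773443/1805580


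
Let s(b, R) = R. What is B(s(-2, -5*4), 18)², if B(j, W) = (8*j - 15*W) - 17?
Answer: 199809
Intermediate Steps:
B(j, W) = -17 - 15*W + 8*j (B(j, W) = (-15*W + 8*j) - 17 = -17 - 15*W + 8*j)
B(s(-2, -5*4), 18)² = (-17 - 15*18 + 8*(-5*4))² = (-17 - 270 + 8*(-20))² = (-17 - 270 - 160)² = (-447)² = 199809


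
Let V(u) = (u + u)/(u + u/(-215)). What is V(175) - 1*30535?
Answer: -3267030/107 ≈ -30533.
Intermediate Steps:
V(u) = 215/107 (V(u) = (2*u)/(u + u*(-1/215)) = (2*u)/(u - u/215) = (2*u)/((214*u/215)) = (2*u)*(215/(214*u)) = 215/107)
V(175) - 1*30535 = 215/107 - 1*30535 = 215/107 - 30535 = -3267030/107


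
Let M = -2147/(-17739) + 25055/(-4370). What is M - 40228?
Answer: -623777339659/15503886 ≈ -40234.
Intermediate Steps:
M = -87013651/15503886 (M = -2147*(-1/17739) + 25055*(-1/4370) = 2147/17739 - 5011/874 = -87013651/15503886 ≈ -5.6124)
M - 40228 = -87013651/15503886 - 40228 = -623777339659/15503886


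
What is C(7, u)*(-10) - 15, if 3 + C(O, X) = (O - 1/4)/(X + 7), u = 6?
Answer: 255/26 ≈ 9.8077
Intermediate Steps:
C(O, X) = -3 + (-¼ + O)/(7 + X) (C(O, X) = -3 + (O - 1/4)/(X + 7) = -3 + (O - 1*¼)/(7 + X) = -3 + (O - ¼)/(7 + X) = -3 + (-¼ + O)/(7 + X))
C(7, u)*(-10) - 15 = ((-85/4 + 7 - 3*6)/(7 + 6))*(-10) - 15 = ((-85/4 + 7 - 18)/13)*(-10) - 15 = ((1/13)*(-129/4))*(-10) - 15 = -129/52*(-10) - 15 = 645/26 - 15 = 255/26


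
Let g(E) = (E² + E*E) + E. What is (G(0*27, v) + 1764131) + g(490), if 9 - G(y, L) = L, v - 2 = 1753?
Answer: 2243075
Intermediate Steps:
v = 1755 (v = 2 + 1753 = 1755)
g(E) = E + 2*E² (g(E) = (E² + E²) + E = 2*E² + E = E + 2*E²)
G(y, L) = 9 - L
(G(0*27, v) + 1764131) + g(490) = ((9 - 1*1755) + 1764131) + 490*(1 + 2*490) = ((9 - 1755) + 1764131) + 490*(1 + 980) = (-1746 + 1764131) + 490*981 = 1762385 + 480690 = 2243075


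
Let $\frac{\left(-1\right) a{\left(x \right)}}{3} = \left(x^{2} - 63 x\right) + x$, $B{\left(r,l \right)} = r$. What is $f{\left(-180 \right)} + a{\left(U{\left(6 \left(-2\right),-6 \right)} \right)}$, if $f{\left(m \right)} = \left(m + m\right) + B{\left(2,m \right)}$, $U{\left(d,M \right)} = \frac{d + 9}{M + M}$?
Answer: $- \frac{4987}{16} \approx -311.69$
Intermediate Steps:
$U{\left(d,M \right)} = \frac{9 + d}{2 M}$
$a{\left(x \right)} = - 3 x^{2} + 186 x$ ($a{\left(x \right)} = - 3 \left(\left(x^{2} - 63 x\right) + x\right) = - 3 \left(x^{2} - 62 x\right) = - 3 x^{2} + 186 x$)
$f{\left(m \right)} = 2 + 2 m$ ($f{\left(m \right)} = \left(m + m\right) + 2 = 2 m + 2 = 2 + 2 m$)
$f{\left(-180 \right)} + a{\left(U{\left(6 \left(-2\right),-6 \right)} \right)} = \left(2 + 2 \left(-180\right)\right) + 3 \frac{9 + 6 \left(-2\right)}{2 \left(-6\right)} \left(62 - \frac{9 + 6 \left(-2\right)}{2 \left(-6\right)}\right) = \left(2 - 360\right) + 3 \cdot \frac{1}{2} \left(- \frac{1}{6}\right) \left(9 - 12\right) \left(62 - \frac{1}{2} \left(- \frac{1}{6}\right) \left(9 - 12\right)\right) = -358 + 3 \cdot \frac{1}{2} \left(- \frac{1}{6}\right) \left(-3\right) \left(62 - \frac{1}{2} \left(- \frac{1}{6}\right) \left(-3\right)\right) = -358 + 3 \cdot \frac{1}{4} \left(62 - \frac{1}{4}\right) = -358 + 3 \cdot \frac{1}{4} \cdot \frac{247}{4} = -358 + \frac{741}{16} = - \frac{4987}{16}$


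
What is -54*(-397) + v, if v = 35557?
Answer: 56995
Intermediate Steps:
-54*(-397) + v = -54*(-397) + 35557 = 21438 + 35557 = 56995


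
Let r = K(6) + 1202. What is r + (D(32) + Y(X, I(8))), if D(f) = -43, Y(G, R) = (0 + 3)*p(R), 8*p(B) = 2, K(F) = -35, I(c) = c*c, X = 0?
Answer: 4499/4 ≈ 1124.8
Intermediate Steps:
I(c) = c²
p(B) = ¼ (p(B) = (⅛)*2 = ¼)
Y(G, R) = ¾ (Y(G, R) = (0 + 3)*(¼) = 3*(¼) = ¾)
r = 1167 (r = -35 + 1202 = 1167)
r + (D(32) + Y(X, I(8))) = 1167 + (-43 + ¾) = 1167 - 169/4 = 4499/4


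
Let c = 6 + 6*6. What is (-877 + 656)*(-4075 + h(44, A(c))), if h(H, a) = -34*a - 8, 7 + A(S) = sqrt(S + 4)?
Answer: 849745 + 7514*sqrt(46) ≈ 9.0071e+5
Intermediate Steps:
c = 42 (c = 6 + 36 = 42)
A(S) = -7 + sqrt(4 + S) (A(S) = -7 + sqrt(S + 4) = -7 + sqrt(4 + S))
h(H, a) = -8 - 34*a
(-877 + 656)*(-4075 + h(44, A(c))) = (-877 + 656)*(-4075 + (-8 - 34*(-7 + sqrt(4 + 42)))) = -221*(-4075 + (-8 - 34*(-7 + sqrt(46)))) = -221*(-4075 + (-8 + (238 - 34*sqrt(46)))) = -221*(-4075 + (230 - 34*sqrt(46))) = -221*(-3845 - 34*sqrt(46)) = 849745 + 7514*sqrt(46)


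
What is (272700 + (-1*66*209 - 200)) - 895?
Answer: 257811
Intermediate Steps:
(272700 + (-1*66*209 - 200)) - 895 = (272700 + (-66*209 - 200)) - 895 = (272700 + (-13794 - 200)) - 895 = (272700 - 13994) - 895 = 258706 - 895 = 257811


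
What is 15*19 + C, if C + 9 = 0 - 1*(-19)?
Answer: 295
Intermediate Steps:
C = 10 (C = -9 + (0 - 1*(-19)) = -9 + (0 + 19) = -9 + 19 = 10)
15*19 + C = 15*19 + 10 = 285 + 10 = 295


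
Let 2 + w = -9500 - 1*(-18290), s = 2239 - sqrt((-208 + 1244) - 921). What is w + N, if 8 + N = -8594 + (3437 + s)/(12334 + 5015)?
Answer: 1077530/5783 - sqrt(115)/17349 ≈ 186.33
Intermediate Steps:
s = 2239 - sqrt(115) (s = 2239 - sqrt(1036 - 921) = 2239 - sqrt(115) ≈ 2228.3)
w = 8788 (w = -2 + (-9500 - 1*(-18290)) = -2 + (-9500 + 18290) = -2 + 8790 = 8788)
N = -49743474/5783 - sqrt(115)/17349 (N = -8 + (-8594 + (3437 + (2239 - sqrt(115)))/(12334 + 5015)) = -8 + (-8594 + (5676 - sqrt(115))/17349) = -8 + (-8594 + (5676 - sqrt(115))*(1/17349)) = -8 + (-8594 + (1892/5783 - sqrt(115)/17349)) = -8 + (-49697210/5783 - sqrt(115)/17349) = -49743474/5783 - sqrt(115)/17349 ≈ -8601.7)
w + N = 8788 + (-49743474/5783 - sqrt(115)/17349) = 1077530/5783 - sqrt(115)/17349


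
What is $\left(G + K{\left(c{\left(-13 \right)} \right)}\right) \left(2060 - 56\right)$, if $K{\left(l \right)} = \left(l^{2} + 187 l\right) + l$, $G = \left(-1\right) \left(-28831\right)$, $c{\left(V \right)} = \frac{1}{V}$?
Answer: $\frac{9759471984}{169} \approx 5.7748 \cdot 10^{7}$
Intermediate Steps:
$G = 28831$
$K{\left(l \right)} = l^{2} + 188 l$
$\left(G + K{\left(c{\left(-13 \right)} \right)}\right) \left(2060 - 56\right) = \left(28831 + \frac{188 + \frac{1}{-13}}{-13}\right) \left(2060 - 56\right) = \left(28831 - \frac{188 - \frac{1}{13}}{13}\right) 2004 = \left(28831 - \frac{2443}{169}\right) 2004 = \frac{4869996}{169} \cdot 2004 = \frac{9759471984}{169}$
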